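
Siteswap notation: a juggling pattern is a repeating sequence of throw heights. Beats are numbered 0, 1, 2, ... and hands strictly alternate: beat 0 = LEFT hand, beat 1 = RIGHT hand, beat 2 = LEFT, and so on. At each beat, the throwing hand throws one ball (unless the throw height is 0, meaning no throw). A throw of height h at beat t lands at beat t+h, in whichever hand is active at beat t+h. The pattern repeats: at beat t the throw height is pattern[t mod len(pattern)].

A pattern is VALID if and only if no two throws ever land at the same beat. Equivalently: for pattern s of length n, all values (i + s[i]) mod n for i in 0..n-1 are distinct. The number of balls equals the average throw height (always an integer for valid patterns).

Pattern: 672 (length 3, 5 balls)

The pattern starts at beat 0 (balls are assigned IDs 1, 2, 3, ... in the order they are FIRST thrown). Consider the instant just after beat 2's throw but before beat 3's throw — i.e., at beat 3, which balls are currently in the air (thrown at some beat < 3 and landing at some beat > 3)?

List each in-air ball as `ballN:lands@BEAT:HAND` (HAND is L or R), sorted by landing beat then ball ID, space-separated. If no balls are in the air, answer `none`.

Answer: ball3:lands@4:L ball1:lands@6:L ball2:lands@8:L

Derivation:
Beat 0 (L): throw ball1 h=6 -> lands@6:L; in-air after throw: [b1@6:L]
Beat 1 (R): throw ball2 h=7 -> lands@8:L; in-air after throw: [b1@6:L b2@8:L]
Beat 2 (L): throw ball3 h=2 -> lands@4:L; in-air after throw: [b3@4:L b1@6:L b2@8:L]
Beat 3 (R): throw ball4 h=6 -> lands@9:R; in-air after throw: [b3@4:L b1@6:L b2@8:L b4@9:R]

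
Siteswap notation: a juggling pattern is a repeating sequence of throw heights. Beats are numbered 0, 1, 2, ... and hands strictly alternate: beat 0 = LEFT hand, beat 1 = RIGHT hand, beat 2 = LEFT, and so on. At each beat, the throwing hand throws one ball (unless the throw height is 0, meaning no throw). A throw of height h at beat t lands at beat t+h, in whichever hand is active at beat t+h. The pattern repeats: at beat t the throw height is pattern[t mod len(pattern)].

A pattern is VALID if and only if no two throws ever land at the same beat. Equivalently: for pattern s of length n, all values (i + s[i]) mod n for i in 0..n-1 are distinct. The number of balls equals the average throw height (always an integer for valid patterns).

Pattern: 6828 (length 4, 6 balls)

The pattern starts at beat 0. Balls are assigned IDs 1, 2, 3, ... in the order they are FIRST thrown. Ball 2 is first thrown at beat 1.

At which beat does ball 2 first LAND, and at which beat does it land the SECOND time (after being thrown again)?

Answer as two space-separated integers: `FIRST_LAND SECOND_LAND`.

Answer: 9 17

Derivation:
Beat 0 (L): throw ball1 h=6 -> lands@6:L; in-air after throw: [b1@6:L]
Beat 1 (R): throw ball2 h=8 -> lands@9:R; in-air after throw: [b1@6:L b2@9:R]
Beat 2 (L): throw ball3 h=2 -> lands@4:L; in-air after throw: [b3@4:L b1@6:L b2@9:R]
Beat 3 (R): throw ball4 h=8 -> lands@11:R; in-air after throw: [b3@4:L b1@6:L b2@9:R b4@11:R]
Beat 4 (L): throw ball3 h=6 -> lands@10:L; in-air after throw: [b1@6:L b2@9:R b3@10:L b4@11:R]
Beat 5 (R): throw ball5 h=8 -> lands@13:R; in-air after throw: [b1@6:L b2@9:R b3@10:L b4@11:R b5@13:R]
Beat 6 (L): throw ball1 h=2 -> lands@8:L; in-air after throw: [b1@8:L b2@9:R b3@10:L b4@11:R b5@13:R]
Beat 7 (R): throw ball6 h=8 -> lands@15:R; in-air after throw: [b1@8:L b2@9:R b3@10:L b4@11:R b5@13:R b6@15:R]
Beat 8 (L): throw ball1 h=6 -> lands@14:L; in-air after throw: [b2@9:R b3@10:L b4@11:R b5@13:R b1@14:L b6@15:R]
Beat 9 (R): throw ball2 h=8 -> lands@17:R; in-air after throw: [b3@10:L b4@11:R b5@13:R b1@14:L b6@15:R b2@17:R]
Beat 10 (L): throw ball3 h=2 -> lands@12:L; in-air after throw: [b4@11:R b3@12:L b5@13:R b1@14:L b6@15:R b2@17:R]
Beat 11 (R): throw ball4 h=8 -> lands@19:R; in-air after throw: [b3@12:L b5@13:R b1@14:L b6@15:R b2@17:R b4@19:R]
Beat 12 (L): throw ball3 h=6 -> lands@18:L; in-air after throw: [b5@13:R b1@14:L b6@15:R b2@17:R b3@18:L b4@19:R]
Beat 13 (R): throw ball5 h=8 -> lands@21:R; in-air after throw: [b1@14:L b6@15:R b2@17:R b3@18:L b4@19:R b5@21:R]
Beat 14 (L): throw ball1 h=2 -> lands@16:L; in-air after throw: [b6@15:R b1@16:L b2@17:R b3@18:L b4@19:R b5@21:R]
Beat 15 (R): throw ball6 h=8 -> lands@23:R; in-air after throw: [b1@16:L b2@17:R b3@18:L b4@19:R b5@21:R b6@23:R]
Beat 16 (L): throw ball1 h=6 -> lands@22:L; in-air after throw: [b2@17:R b3@18:L b4@19:R b5@21:R b1@22:L b6@23:R]
Ball 2: thrown@1 h=8 -> first land @9; rethrown@9 h=8 -> second land @17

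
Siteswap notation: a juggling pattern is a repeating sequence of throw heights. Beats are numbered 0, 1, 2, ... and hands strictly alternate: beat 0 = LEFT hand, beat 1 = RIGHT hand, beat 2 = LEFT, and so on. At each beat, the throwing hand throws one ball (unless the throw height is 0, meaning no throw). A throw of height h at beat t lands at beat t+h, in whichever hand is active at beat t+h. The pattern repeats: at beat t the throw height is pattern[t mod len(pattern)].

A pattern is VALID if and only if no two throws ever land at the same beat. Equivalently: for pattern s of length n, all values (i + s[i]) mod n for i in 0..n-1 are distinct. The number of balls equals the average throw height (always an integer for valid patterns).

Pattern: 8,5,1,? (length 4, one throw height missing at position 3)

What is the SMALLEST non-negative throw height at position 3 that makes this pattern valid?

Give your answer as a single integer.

i=0: (0 + 8) mod 4 = 0
i=1: (1 + 5) mod 4 = 2
i=2: (2 + 1) mod 4 = 3
i=3: s[i]=? (unknown)
Known residues: [0, 2, 3]; need a permutation of 0..3, so missing residue r = 1
Need (3 + s) mod 4 = 1; smallest s = (1 - 3) mod 4 = 2

Answer: 2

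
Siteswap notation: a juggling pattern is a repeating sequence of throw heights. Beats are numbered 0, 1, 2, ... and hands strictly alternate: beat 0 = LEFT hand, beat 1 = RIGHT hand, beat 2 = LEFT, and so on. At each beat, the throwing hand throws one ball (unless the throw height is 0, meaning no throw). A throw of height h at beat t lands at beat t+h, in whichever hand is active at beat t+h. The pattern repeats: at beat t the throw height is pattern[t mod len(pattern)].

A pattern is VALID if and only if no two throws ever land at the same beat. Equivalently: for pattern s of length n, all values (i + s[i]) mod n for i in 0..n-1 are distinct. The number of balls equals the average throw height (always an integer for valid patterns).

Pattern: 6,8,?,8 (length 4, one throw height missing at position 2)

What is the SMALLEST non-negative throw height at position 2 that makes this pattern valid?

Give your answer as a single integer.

Answer: 2

Derivation:
i=0: (0 + 6) mod 4 = 2
i=1: (1 + 8) mod 4 = 1
i=2: s[i]=? (unknown)
i=3: (3 + 8) mod 4 = 3
Known residues: [1, 2, 3]; need a permutation of 0..3, so missing residue r = 0
Need (2 + s) mod 4 = 0; smallest s = (0 - 2) mod 4 = 2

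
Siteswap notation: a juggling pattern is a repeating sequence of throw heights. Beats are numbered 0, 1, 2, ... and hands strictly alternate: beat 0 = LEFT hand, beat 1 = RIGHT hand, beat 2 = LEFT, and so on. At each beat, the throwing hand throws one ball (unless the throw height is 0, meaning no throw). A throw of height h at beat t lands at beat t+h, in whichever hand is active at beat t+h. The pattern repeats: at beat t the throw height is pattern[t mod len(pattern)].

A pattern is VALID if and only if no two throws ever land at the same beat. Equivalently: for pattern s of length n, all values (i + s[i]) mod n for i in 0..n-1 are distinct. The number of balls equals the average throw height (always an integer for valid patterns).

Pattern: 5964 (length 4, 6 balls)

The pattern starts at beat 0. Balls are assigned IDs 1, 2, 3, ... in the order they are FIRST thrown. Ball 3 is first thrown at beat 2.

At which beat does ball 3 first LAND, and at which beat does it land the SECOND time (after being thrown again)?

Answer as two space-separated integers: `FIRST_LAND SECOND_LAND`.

Answer: 8 13

Derivation:
Beat 0 (L): throw ball1 h=5 -> lands@5:R; in-air after throw: [b1@5:R]
Beat 1 (R): throw ball2 h=9 -> lands@10:L; in-air after throw: [b1@5:R b2@10:L]
Beat 2 (L): throw ball3 h=6 -> lands@8:L; in-air after throw: [b1@5:R b3@8:L b2@10:L]
Beat 3 (R): throw ball4 h=4 -> lands@7:R; in-air after throw: [b1@5:R b4@7:R b3@8:L b2@10:L]
Beat 4 (L): throw ball5 h=5 -> lands@9:R; in-air after throw: [b1@5:R b4@7:R b3@8:L b5@9:R b2@10:L]
Beat 5 (R): throw ball1 h=9 -> lands@14:L; in-air after throw: [b4@7:R b3@8:L b5@9:R b2@10:L b1@14:L]
Beat 6 (L): throw ball6 h=6 -> lands@12:L; in-air after throw: [b4@7:R b3@8:L b5@9:R b2@10:L b6@12:L b1@14:L]
Beat 7 (R): throw ball4 h=4 -> lands@11:R; in-air after throw: [b3@8:L b5@9:R b2@10:L b4@11:R b6@12:L b1@14:L]
Beat 8 (L): throw ball3 h=5 -> lands@13:R; in-air after throw: [b5@9:R b2@10:L b4@11:R b6@12:L b3@13:R b1@14:L]
Beat 9 (R): throw ball5 h=9 -> lands@18:L; in-air after throw: [b2@10:L b4@11:R b6@12:L b3@13:R b1@14:L b5@18:L]
Beat 10 (L): throw ball2 h=6 -> lands@16:L; in-air after throw: [b4@11:R b6@12:L b3@13:R b1@14:L b2@16:L b5@18:L]
Beat 11 (R): throw ball4 h=4 -> lands@15:R; in-air after throw: [b6@12:L b3@13:R b1@14:L b4@15:R b2@16:L b5@18:L]
Ball 3: thrown@2 h=6 -> first land @8; rethrown@8 h=5 -> second land @13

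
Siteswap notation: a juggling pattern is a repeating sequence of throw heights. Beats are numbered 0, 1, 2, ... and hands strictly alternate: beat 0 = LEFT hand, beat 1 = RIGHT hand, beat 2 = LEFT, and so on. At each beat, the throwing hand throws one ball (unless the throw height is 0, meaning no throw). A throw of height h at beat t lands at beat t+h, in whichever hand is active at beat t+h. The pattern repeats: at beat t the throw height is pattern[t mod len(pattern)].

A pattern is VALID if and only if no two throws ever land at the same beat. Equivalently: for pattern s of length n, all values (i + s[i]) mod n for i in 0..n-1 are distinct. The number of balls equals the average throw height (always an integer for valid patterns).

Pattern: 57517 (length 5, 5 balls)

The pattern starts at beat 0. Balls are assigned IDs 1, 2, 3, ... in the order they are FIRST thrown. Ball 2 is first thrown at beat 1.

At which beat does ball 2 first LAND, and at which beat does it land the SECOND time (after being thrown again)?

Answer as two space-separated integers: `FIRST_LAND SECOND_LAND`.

Beat 0 (L): throw ball1 h=5 -> lands@5:R; in-air after throw: [b1@5:R]
Beat 1 (R): throw ball2 h=7 -> lands@8:L; in-air after throw: [b1@5:R b2@8:L]
Beat 2 (L): throw ball3 h=5 -> lands@7:R; in-air after throw: [b1@5:R b3@7:R b2@8:L]
Beat 3 (R): throw ball4 h=1 -> lands@4:L; in-air after throw: [b4@4:L b1@5:R b3@7:R b2@8:L]
Beat 4 (L): throw ball4 h=7 -> lands@11:R; in-air after throw: [b1@5:R b3@7:R b2@8:L b4@11:R]
Beat 5 (R): throw ball1 h=5 -> lands@10:L; in-air after throw: [b3@7:R b2@8:L b1@10:L b4@11:R]
Beat 6 (L): throw ball5 h=7 -> lands@13:R; in-air after throw: [b3@7:R b2@8:L b1@10:L b4@11:R b5@13:R]
Beat 7 (R): throw ball3 h=5 -> lands@12:L; in-air after throw: [b2@8:L b1@10:L b4@11:R b3@12:L b5@13:R]
Beat 8 (L): throw ball2 h=1 -> lands@9:R; in-air after throw: [b2@9:R b1@10:L b4@11:R b3@12:L b5@13:R]
Beat 9 (R): throw ball2 h=7 -> lands@16:L; in-air after throw: [b1@10:L b4@11:R b3@12:L b5@13:R b2@16:L]
Ball 2: thrown@1 h=7 -> first land @8; rethrown@8 h=1 -> second land @9

Answer: 8 9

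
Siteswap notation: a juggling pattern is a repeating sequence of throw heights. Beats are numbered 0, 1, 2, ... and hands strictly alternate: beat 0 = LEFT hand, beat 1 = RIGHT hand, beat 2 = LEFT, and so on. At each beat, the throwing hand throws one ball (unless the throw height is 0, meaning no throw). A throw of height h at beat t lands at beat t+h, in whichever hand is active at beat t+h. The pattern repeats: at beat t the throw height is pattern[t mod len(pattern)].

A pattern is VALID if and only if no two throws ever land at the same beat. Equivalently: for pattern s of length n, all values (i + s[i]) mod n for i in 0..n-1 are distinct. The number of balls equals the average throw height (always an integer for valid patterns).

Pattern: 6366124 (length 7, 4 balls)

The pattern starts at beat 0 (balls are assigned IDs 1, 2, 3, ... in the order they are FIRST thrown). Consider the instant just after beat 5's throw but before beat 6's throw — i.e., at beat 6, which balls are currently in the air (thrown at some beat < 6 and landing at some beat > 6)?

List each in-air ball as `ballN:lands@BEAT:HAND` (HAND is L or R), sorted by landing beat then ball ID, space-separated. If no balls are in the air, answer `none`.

Answer: ball2:lands@7:R ball3:lands@8:L ball4:lands@9:R

Derivation:
Beat 0 (L): throw ball1 h=6 -> lands@6:L; in-air after throw: [b1@6:L]
Beat 1 (R): throw ball2 h=3 -> lands@4:L; in-air after throw: [b2@4:L b1@6:L]
Beat 2 (L): throw ball3 h=6 -> lands@8:L; in-air after throw: [b2@4:L b1@6:L b3@8:L]
Beat 3 (R): throw ball4 h=6 -> lands@9:R; in-air after throw: [b2@4:L b1@6:L b3@8:L b4@9:R]
Beat 4 (L): throw ball2 h=1 -> lands@5:R; in-air after throw: [b2@5:R b1@6:L b3@8:L b4@9:R]
Beat 5 (R): throw ball2 h=2 -> lands@7:R; in-air after throw: [b1@6:L b2@7:R b3@8:L b4@9:R]
Beat 6 (L): throw ball1 h=4 -> lands@10:L; in-air after throw: [b2@7:R b3@8:L b4@9:R b1@10:L]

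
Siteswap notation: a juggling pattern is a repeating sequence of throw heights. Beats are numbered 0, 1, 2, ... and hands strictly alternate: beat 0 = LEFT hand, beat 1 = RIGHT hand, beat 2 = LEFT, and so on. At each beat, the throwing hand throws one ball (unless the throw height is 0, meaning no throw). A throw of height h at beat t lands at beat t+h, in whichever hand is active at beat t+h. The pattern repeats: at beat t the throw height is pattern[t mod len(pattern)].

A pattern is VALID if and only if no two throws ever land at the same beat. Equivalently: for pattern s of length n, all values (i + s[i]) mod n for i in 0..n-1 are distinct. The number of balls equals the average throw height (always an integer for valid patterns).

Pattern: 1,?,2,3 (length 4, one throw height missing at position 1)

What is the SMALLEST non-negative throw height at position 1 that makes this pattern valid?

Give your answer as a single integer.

i=0: (0 + 1) mod 4 = 1
i=1: s[i]=? (unknown)
i=2: (2 + 2) mod 4 = 0
i=3: (3 + 3) mod 4 = 2
Known residues: [0, 1, 2]; need a permutation of 0..3, so missing residue r = 3
Need (1 + s) mod 4 = 3; smallest s = (3 - 1) mod 4 = 2

Answer: 2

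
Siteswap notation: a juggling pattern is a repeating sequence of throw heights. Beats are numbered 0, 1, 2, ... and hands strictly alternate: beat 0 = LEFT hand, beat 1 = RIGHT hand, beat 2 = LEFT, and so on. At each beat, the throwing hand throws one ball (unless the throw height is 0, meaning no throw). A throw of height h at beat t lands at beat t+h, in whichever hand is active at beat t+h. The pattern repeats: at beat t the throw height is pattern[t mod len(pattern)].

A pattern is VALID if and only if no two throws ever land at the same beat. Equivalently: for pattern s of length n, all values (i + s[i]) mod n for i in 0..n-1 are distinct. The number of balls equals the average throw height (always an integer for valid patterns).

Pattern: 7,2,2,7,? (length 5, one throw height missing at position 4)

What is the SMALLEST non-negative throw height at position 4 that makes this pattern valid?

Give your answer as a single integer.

i=0: (0 + 7) mod 5 = 2
i=1: (1 + 2) mod 5 = 3
i=2: (2 + 2) mod 5 = 4
i=3: (3 + 7) mod 5 = 0
i=4: s[i]=? (unknown)
Known residues: [0, 2, 3, 4]; need a permutation of 0..4, so missing residue r = 1
Need (4 + s) mod 5 = 1; smallest s = (1 - 4) mod 5 = 2

Answer: 2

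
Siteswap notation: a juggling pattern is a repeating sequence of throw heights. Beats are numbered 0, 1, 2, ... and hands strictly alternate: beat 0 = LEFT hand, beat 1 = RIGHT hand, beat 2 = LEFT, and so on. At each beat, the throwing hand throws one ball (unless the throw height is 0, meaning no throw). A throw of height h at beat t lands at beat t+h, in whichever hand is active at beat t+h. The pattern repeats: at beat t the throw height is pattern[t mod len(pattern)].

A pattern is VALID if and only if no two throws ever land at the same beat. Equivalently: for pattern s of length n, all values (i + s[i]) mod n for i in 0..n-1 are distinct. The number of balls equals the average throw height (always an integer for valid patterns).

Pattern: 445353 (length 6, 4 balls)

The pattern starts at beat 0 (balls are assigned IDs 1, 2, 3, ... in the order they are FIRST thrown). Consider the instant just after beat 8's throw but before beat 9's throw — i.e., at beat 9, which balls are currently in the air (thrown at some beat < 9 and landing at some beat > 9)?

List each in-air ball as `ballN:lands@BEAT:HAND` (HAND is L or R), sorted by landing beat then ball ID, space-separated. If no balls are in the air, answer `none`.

Beat 0 (L): throw ball1 h=4 -> lands@4:L; in-air after throw: [b1@4:L]
Beat 1 (R): throw ball2 h=4 -> lands@5:R; in-air after throw: [b1@4:L b2@5:R]
Beat 2 (L): throw ball3 h=5 -> lands@7:R; in-air after throw: [b1@4:L b2@5:R b3@7:R]
Beat 3 (R): throw ball4 h=3 -> lands@6:L; in-air after throw: [b1@4:L b2@5:R b4@6:L b3@7:R]
Beat 4 (L): throw ball1 h=5 -> lands@9:R; in-air after throw: [b2@5:R b4@6:L b3@7:R b1@9:R]
Beat 5 (R): throw ball2 h=3 -> lands@8:L; in-air after throw: [b4@6:L b3@7:R b2@8:L b1@9:R]
Beat 6 (L): throw ball4 h=4 -> lands@10:L; in-air after throw: [b3@7:R b2@8:L b1@9:R b4@10:L]
Beat 7 (R): throw ball3 h=4 -> lands@11:R; in-air after throw: [b2@8:L b1@9:R b4@10:L b3@11:R]
Beat 8 (L): throw ball2 h=5 -> lands@13:R; in-air after throw: [b1@9:R b4@10:L b3@11:R b2@13:R]
Beat 9 (R): throw ball1 h=3 -> lands@12:L; in-air after throw: [b4@10:L b3@11:R b1@12:L b2@13:R]

Answer: ball4:lands@10:L ball3:lands@11:R ball2:lands@13:R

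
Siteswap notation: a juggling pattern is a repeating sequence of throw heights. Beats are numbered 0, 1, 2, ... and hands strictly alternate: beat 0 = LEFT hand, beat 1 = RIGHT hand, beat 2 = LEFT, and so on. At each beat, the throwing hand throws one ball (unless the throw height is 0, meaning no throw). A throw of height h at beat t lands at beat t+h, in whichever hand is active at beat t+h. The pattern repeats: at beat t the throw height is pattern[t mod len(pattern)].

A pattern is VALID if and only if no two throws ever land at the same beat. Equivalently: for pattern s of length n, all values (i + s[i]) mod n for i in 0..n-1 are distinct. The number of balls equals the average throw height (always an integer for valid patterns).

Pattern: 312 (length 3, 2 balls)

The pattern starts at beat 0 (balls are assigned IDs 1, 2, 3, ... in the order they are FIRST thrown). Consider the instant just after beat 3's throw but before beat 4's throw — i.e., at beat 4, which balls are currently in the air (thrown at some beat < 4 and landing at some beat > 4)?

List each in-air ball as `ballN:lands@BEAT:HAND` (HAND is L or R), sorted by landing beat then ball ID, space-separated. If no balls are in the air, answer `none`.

Beat 0 (L): throw ball1 h=3 -> lands@3:R; in-air after throw: [b1@3:R]
Beat 1 (R): throw ball2 h=1 -> lands@2:L; in-air after throw: [b2@2:L b1@3:R]
Beat 2 (L): throw ball2 h=2 -> lands@4:L; in-air after throw: [b1@3:R b2@4:L]
Beat 3 (R): throw ball1 h=3 -> lands@6:L; in-air after throw: [b2@4:L b1@6:L]
Beat 4 (L): throw ball2 h=1 -> lands@5:R; in-air after throw: [b2@5:R b1@6:L]

Answer: ball1:lands@6:L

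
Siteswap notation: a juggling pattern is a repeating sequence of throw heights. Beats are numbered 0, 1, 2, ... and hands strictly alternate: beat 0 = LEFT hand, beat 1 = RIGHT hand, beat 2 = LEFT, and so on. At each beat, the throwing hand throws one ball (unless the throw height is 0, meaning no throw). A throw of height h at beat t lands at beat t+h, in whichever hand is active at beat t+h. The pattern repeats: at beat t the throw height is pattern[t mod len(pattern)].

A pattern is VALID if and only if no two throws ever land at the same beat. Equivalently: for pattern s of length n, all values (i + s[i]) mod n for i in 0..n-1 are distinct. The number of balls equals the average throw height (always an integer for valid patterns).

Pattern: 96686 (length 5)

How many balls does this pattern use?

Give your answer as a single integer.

Answer: 7

Derivation:
Pattern = [9, 6, 6, 8, 6], length n = 5
  position 0: throw height = 9, running sum = 9
  position 1: throw height = 6, running sum = 15
  position 2: throw height = 6, running sum = 21
  position 3: throw height = 8, running sum = 29
  position 4: throw height = 6, running sum = 35
Total sum = 35; balls = sum / n = 35 / 5 = 7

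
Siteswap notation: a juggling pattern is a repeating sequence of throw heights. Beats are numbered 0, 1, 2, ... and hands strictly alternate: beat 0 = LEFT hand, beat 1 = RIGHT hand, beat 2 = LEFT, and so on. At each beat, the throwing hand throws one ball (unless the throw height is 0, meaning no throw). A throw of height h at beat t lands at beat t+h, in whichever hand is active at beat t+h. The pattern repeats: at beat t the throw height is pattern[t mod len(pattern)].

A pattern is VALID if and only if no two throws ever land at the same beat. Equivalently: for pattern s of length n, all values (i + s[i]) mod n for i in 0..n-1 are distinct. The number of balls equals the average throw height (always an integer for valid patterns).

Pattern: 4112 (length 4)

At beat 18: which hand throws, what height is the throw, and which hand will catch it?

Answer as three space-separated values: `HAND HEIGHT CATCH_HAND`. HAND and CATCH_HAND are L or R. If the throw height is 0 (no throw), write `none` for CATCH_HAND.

Answer: L 1 R

Derivation:
Beat 18: 18 mod 2 = 0, so hand = L
Throw height = pattern[18 mod 4] = pattern[2] = 1
Lands at beat 18+1=19, 19 mod 2 = 1, so catch hand = R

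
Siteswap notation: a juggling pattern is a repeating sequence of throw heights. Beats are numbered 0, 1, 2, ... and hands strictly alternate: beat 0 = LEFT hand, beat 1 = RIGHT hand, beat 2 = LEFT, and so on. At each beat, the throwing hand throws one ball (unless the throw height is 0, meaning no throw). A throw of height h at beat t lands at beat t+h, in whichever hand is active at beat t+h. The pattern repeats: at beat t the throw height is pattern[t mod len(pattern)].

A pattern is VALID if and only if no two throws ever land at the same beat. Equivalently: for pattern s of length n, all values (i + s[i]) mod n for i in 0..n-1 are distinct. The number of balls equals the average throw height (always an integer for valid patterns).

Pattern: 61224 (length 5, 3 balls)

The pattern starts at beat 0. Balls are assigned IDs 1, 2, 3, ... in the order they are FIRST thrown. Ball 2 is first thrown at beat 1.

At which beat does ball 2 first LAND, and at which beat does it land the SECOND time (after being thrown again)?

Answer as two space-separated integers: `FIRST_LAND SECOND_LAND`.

Answer: 2 4

Derivation:
Beat 0 (L): throw ball1 h=6 -> lands@6:L; in-air after throw: [b1@6:L]
Beat 1 (R): throw ball2 h=1 -> lands@2:L; in-air after throw: [b2@2:L b1@6:L]
Beat 2 (L): throw ball2 h=2 -> lands@4:L; in-air after throw: [b2@4:L b1@6:L]
Beat 3 (R): throw ball3 h=2 -> lands@5:R; in-air after throw: [b2@4:L b3@5:R b1@6:L]
Beat 4 (L): throw ball2 h=4 -> lands@8:L; in-air after throw: [b3@5:R b1@6:L b2@8:L]
Ball 2: thrown@1 h=1 -> first land @2; rethrown@2 h=2 -> second land @4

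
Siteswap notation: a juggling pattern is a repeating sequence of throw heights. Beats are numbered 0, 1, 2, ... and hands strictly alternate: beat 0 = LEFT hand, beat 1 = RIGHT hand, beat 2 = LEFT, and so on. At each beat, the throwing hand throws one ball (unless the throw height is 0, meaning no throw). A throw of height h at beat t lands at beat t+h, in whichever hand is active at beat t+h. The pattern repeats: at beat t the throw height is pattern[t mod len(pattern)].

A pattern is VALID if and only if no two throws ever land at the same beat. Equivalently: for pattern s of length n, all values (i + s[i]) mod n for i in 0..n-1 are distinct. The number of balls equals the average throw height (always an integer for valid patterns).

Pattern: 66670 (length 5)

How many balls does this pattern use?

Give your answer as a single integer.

Answer: 5

Derivation:
Pattern = [6, 6, 6, 7, 0], length n = 5
  position 0: throw height = 6, running sum = 6
  position 1: throw height = 6, running sum = 12
  position 2: throw height = 6, running sum = 18
  position 3: throw height = 7, running sum = 25
  position 4: throw height = 0, running sum = 25
Total sum = 25; balls = sum / n = 25 / 5 = 5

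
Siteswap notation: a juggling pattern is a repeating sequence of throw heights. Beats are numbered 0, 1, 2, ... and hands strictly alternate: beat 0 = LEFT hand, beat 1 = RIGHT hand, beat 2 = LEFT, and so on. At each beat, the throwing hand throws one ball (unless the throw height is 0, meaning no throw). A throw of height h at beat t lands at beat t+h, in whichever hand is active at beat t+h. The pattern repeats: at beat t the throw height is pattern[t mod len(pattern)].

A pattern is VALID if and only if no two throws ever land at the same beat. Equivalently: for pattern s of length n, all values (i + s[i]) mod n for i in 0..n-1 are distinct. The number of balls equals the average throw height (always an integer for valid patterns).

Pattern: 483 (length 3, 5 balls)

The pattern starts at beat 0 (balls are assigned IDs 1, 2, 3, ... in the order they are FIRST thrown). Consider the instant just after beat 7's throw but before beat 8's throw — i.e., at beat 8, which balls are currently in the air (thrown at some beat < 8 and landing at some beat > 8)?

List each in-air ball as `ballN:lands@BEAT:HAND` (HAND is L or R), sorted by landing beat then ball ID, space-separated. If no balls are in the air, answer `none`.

Answer: ball2:lands@9:R ball5:lands@10:L ball1:lands@12:L ball4:lands@15:R

Derivation:
Beat 0 (L): throw ball1 h=4 -> lands@4:L; in-air after throw: [b1@4:L]
Beat 1 (R): throw ball2 h=8 -> lands@9:R; in-air after throw: [b1@4:L b2@9:R]
Beat 2 (L): throw ball3 h=3 -> lands@5:R; in-air after throw: [b1@4:L b3@5:R b2@9:R]
Beat 3 (R): throw ball4 h=4 -> lands@7:R; in-air after throw: [b1@4:L b3@5:R b4@7:R b2@9:R]
Beat 4 (L): throw ball1 h=8 -> lands@12:L; in-air after throw: [b3@5:R b4@7:R b2@9:R b1@12:L]
Beat 5 (R): throw ball3 h=3 -> lands@8:L; in-air after throw: [b4@7:R b3@8:L b2@9:R b1@12:L]
Beat 6 (L): throw ball5 h=4 -> lands@10:L; in-air after throw: [b4@7:R b3@8:L b2@9:R b5@10:L b1@12:L]
Beat 7 (R): throw ball4 h=8 -> lands@15:R; in-air after throw: [b3@8:L b2@9:R b5@10:L b1@12:L b4@15:R]
Beat 8 (L): throw ball3 h=3 -> lands@11:R; in-air after throw: [b2@9:R b5@10:L b3@11:R b1@12:L b4@15:R]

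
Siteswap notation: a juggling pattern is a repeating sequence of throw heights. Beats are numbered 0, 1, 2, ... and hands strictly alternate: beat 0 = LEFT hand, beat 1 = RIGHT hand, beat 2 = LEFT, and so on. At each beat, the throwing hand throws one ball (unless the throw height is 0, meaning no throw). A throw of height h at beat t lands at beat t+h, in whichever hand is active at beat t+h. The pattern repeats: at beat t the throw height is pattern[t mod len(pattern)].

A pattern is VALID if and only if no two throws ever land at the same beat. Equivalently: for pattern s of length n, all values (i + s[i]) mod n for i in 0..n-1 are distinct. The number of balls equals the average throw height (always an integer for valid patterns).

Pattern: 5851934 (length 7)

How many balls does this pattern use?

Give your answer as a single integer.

Pattern = [5, 8, 5, 1, 9, 3, 4], length n = 7
  position 0: throw height = 5, running sum = 5
  position 1: throw height = 8, running sum = 13
  position 2: throw height = 5, running sum = 18
  position 3: throw height = 1, running sum = 19
  position 4: throw height = 9, running sum = 28
  position 5: throw height = 3, running sum = 31
  position 6: throw height = 4, running sum = 35
Total sum = 35; balls = sum / n = 35 / 7 = 5

Answer: 5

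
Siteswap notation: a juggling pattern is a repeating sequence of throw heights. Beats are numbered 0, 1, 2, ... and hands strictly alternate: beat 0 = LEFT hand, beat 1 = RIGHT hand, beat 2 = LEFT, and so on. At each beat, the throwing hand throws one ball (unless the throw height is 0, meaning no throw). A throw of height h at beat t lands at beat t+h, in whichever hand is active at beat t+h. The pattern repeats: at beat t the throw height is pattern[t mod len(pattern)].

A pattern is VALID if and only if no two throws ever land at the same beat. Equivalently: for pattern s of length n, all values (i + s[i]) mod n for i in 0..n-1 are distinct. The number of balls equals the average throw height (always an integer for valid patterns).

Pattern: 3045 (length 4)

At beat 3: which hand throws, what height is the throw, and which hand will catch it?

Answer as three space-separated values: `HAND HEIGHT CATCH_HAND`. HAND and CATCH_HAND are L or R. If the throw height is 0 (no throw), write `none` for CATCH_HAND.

Beat 3: 3 mod 2 = 1, so hand = R
Throw height = pattern[3 mod 4] = pattern[3] = 5
Lands at beat 3+5=8, 8 mod 2 = 0, so catch hand = L

Answer: R 5 L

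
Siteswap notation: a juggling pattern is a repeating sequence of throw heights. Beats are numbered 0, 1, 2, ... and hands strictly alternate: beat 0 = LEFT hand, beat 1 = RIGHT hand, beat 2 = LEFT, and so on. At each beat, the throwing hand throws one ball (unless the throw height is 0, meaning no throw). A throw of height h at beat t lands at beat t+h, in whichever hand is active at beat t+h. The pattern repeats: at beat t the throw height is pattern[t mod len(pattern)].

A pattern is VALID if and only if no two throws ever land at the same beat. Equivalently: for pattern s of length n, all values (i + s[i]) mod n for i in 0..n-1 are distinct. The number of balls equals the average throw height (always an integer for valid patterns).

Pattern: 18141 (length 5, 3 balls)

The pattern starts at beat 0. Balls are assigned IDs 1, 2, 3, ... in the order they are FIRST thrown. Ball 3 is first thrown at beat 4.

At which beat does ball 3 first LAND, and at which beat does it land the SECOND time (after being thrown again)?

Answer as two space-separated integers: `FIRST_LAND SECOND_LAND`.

Beat 0 (L): throw ball1 h=1 -> lands@1:R; in-air after throw: [b1@1:R]
Beat 1 (R): throw ball1 h=8 -> lands@9:R; in-air after throw: [b1@9:R]
Beat 2 (L): throw ball2 h=1 -> lands@3:R; in-air after throw: [b2@3:R b1@9:R]
Beat 3 (R): throw ball2 h=4 -> lands@7:R; in-air after throw: [b2@7:R b1@9:R]
Beat 4 (L): throw ball3 h=1 -> lands@5:R; in-air after throw: [b3@5:R b2@7:R b1@9:R]
Beat 5 (R): throw ball3 h=1 -> lands@6:L; in-air after throw: [b3@6:L b2@7:R b1@9:R]
Beat 6 (L): throw ball3 h=8 -> lands@14:L; in-air after throw: [b2@7:R b1@9:R b3@14:L]
Ball 3: thrown@4 h=1 -> first land @5; rethrown@5 h=1 -> second land @6

Answer: 5 6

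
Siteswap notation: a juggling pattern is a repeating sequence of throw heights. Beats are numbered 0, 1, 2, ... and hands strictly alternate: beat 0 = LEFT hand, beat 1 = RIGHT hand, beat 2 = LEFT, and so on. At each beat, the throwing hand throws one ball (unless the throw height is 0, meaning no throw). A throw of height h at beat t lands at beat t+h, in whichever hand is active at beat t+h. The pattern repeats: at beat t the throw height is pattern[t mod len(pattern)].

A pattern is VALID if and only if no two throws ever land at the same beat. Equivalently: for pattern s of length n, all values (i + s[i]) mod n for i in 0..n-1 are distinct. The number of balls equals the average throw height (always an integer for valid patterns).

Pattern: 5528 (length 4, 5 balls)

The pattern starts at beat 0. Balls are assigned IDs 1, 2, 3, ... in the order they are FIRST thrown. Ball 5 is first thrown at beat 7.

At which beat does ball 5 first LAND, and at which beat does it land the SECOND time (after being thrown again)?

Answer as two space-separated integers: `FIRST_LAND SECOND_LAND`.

Beat 0 (L): throw ball1 h=5 -> lands@5:R; in-air after throw: [b1@5:R]
Beat 1 (R): throw ball2 h=5 -> lands@6:L; in-air after throw: [b1@5:R b2@6:L]
Beat 2 (L): throw ball3 h=2 -> lands@4:L; in-air after throw: [b3@4:L b1@5:R b2@6:L]
Beat 3 (R): throw ball4 h=8 -> lands@11:R; in-air after throw: [b3@4:L b1@5:R b2@6:L b4@11:R]
Beat 4 (L): throw ball3 h=5 -> lands@9:R; in-air after throw: [b1@5:R b2@6:L b3@9:R b4@11:R]
Beat 5 (R): throw ball1 h=5 -> lands@10:L; in-air after throw: [b2@6:L b3@9:R b1@10:L b4@11:R]
Beat 6 (L): throw ball2 h=2 -> lands@8:L; in-air after throw: [b2@8:L b3@9:R b1@10:L b4@11:R]
Beat 7 (R): throw ball5 h=8 -> lands@15:R; in-air after throw: [b2@8:L b3@9:R b1@10:L b4@11:R b5@15:R]
Beat 8 (L): throw ball2 h=5 -> lands@13:R; in-air after throw: [b3@9:R b1@10:L b4@11:R b2@13:R b5@15:R]
Beat 9 (R): throw ball3 h=5 -> lands@14:L; in-air after throw: [b1@10:L b4@11:R b2@13:R b3@14:L b5@15:R]
Beat 10 (L): throw ball1 h=2 -> lands@12:L; in-air after throw: [b4@11:R b1@12:L b2@13:R b3@14:L b5@15:R]
Beat 11 (R): throw ball4 h=8 -> lands@19:R; in-air after throw: [b1@12:L b2@13:R b3@14:L b5@15:R b4@19:R]
Beat 12 (L): throw ball1 h=5 -> lands@17:R; in-air after throw: [b2@13:R b3@14:L b5@15:R b1@17:R b4@19:R]
Beat 13 (R): throw ball2 h=5 -> lands@18:L; in-air after throw: [b3@14:L b5@15:R b1@17:R b2@18:L b4@19:R]
Beat 14 (L): throw ball3 h=2 -> lands@16:L; in-air after throw: [b5@15:R b3@16:L b1@17:R b2@18:L b4@19:R]
Beat 15 (R): throw ball5 h=8 -> lands@23:R; in-air after throw: [b3@16:L b1@17:R b2@18:L b4@19:R b5@23:R]
Beat 16 (L): throw ball3 h=5 -> lands@21:R; in-air after throw: [b1@17:R b2@18:L b4@19:R b3@21:R b5@23:R]
Beat 17 (R): throw ball1 h=5 -> lands@22:L; in-air after throw: [b2@18:L b4@19:R b3@21:R b1@22:L b5@23:R]
Beat 18 (L): throw ball2 h=2 -> lands@20:L; in-air after throw: [b4@19:R b2@20:L b3@21:R b1@22:L b5@23:R]
Beat 19 (R): throw ball4 h=8 -> lands@27:R; in-air after throw: [b2@20:L b3@21:R b1@22:L b5@23:R b4@27:R]
Beat 20 (L): throw ball2 h=5 -> lands@25:R; in-air after throw: [b3@21:R b1@22:L b5@23:R b2@25:R b4@27:R]
Ball 5: thrown@7 h=8 -> first land @15; rethrown@15 h=8 -> second land @23

Answer: 15 23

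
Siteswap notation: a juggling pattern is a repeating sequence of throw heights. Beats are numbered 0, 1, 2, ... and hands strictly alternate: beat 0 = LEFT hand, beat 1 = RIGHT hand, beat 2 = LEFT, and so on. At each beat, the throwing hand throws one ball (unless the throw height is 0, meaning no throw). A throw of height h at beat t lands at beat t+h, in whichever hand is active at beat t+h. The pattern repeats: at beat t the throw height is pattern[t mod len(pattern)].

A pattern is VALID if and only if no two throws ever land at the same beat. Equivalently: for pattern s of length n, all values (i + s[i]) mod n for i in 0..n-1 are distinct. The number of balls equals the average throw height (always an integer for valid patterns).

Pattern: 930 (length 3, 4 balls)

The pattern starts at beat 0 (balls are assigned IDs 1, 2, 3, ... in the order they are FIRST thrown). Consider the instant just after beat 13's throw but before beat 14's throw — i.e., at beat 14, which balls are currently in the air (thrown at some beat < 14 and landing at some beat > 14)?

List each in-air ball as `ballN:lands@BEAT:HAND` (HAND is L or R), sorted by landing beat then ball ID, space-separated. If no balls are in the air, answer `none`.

Answer: ball4:lands@15:R ball2:lands@16:L ball1:lands@18:L ball3:lands@21:R

Derivation:
Beat 0 (L): throw ball1 h=9 -> lands@9:R; in-air after throw: [b1@9:R]
Beat 1 (R): throw ball2 h=3 -> lands@4:L; in-air after throw: [b2@4:L b1@9:R]
Beat 3 (R): throw ball3 h=9 -> lands@12:L; in-air after throw: [b2@4:L b1@9:R b3@12:L]
Beat 4 (L): throw ball2 h=3 -> lands@7:R; in-air after throw: [b2@7:R b1@9:R b3@12:L]
Beat 6 (L): throw ball4 h=9 -> lands@15:R; in-air after throw: [b2@7:R b1@9:R b3@12:L b4@15:R]
Beat 7 (R): throw ball2 h=3 -> lands@10:L; in-air after throw: [b1@9:R b2@10:L b3@12:L b4@15:R]
Beat 9 (R): throw ball1 h=9 -> lands@18:L; in-air after throw: [b2@10:L b3@12:L b4@15:R b1@18:L]
Beat 10 (L): throw ball2 h=3 -> lands@13:R; in-air after throw: [b3@12:L b2@13:R b4@15:R b1@18:L]
Beat 12 (L): throw ball3 h=9 -> lands@21:R; in-air after throw: [b2@13:R b4@15:R b1@18:L b3@21:R]
Beat 13 (R): throw ball2 h=3 -> lands@16:L; in-air after throw: [b4@15:R b2@16:L b1@18:L b3@21:R]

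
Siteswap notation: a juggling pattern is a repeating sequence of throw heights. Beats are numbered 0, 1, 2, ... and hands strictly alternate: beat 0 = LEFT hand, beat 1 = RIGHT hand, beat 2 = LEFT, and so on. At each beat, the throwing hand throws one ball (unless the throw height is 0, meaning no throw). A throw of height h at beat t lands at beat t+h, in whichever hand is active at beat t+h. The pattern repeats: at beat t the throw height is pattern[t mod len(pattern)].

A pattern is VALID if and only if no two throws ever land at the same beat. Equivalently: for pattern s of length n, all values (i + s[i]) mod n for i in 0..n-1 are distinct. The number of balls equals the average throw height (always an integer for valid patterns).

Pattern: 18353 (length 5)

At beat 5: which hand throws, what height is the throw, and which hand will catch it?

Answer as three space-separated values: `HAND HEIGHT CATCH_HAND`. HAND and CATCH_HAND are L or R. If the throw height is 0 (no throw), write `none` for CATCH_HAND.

Beat 5: 5 mod 2 = 1, so hand = R
Throw height = pattern[5 mod 5] = pattern[0] = 1
Lands at beat 5+1=6, 6 mod 2 = 0, so catch hand = L

Answer: R 1 L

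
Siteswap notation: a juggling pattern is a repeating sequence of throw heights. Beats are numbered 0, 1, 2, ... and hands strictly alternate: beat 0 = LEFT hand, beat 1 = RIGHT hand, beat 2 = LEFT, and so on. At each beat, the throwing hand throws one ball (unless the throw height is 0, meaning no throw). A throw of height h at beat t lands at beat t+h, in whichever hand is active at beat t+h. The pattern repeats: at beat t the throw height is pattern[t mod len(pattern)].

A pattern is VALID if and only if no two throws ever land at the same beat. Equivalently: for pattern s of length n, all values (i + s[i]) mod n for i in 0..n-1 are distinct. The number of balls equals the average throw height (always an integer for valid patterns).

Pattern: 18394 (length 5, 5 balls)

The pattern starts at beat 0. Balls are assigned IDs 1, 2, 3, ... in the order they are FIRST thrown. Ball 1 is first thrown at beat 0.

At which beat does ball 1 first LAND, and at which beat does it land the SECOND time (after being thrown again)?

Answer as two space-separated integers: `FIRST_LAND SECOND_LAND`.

Beat 0 (L): throw ball1 h=1 -> lands@1:R; in-air after throw: [b1@1:R]
Beat 1 (R): throw ball1 h=8 -> lands@9:R; in-air after throw: [b1@9:R]
Beat 2 (L): throw ball2 h=3 -> lands@5:R; in-air after throw: [b2@5:R b1@9:R]
Beat 3 (R): throw ball3 h=9 -> lands@12:L; in-air after throw: [b2@5:R b1@9:R b3@12:L]
Beat 4 (L): throw ball4 h=4 -> lands@8:L; in-air after throw: [b2@5:R b4@8:L b1@9:R b3@12:L]
Beat 5 (R): throw ball2 h=1 -> lands@6:L; in-air after throw: [b2@6:L b4@8:L b1@9:R b3@12:L]
Beat 6 (L): throw ball2 h=8 -> lands@14:L; in-air after throw: [b4@8:L b1@9:R b3@12:L b2@14:L]
Beat 7 (R): throw ball5 h=3 -> lands@10:L; in-air after throw: [b4@8:L b1@9:R b5@10:L b3@12:L b2@14:L]
Beat 8 (L): throw ball4 h=9 -> lands@17:R; in-air after throw: [b1@9:R b5@10:L b3@12:L b2@14:L b4@17:R]
Beat 9 (R): throw ball1 h=4 -> lands@13:R; in-air after throw: [b5@10:L b3@12:L b1@13:R b2@14:L b4@17:R]
Ball 1: thrown@0 h=1 -> first land @1; rethrown@1 h=8 -> second land @9

Answer: 1 9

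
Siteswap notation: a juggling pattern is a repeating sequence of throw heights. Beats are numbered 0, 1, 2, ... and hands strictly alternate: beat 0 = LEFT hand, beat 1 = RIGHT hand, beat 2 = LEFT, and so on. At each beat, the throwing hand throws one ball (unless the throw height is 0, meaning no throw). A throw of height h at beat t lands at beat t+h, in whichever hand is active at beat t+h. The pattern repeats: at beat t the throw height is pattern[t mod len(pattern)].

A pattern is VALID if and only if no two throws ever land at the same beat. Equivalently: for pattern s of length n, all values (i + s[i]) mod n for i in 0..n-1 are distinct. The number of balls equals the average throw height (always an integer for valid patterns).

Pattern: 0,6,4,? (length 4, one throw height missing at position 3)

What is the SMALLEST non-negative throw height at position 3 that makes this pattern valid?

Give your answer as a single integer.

i=0: (0 + 0) mod 4 = 0
i=1: (1 + 6) mod 4 = 3
i=2: (2 + 4) mod 4 = 2
i=3: s[i]=? (unknown)
Known residues: [0, 2, 3]; need a permutation of 0..3, so missing residue r = 1
Need (3 + s) mod 4 = 1; smallest s = (1 - 3) mod 4 = 2

Answer: 2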